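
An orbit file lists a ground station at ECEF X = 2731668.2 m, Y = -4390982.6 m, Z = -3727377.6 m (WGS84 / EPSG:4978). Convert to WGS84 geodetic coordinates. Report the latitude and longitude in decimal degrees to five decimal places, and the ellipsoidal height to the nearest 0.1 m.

λ = atan2(Y, X) = -58.11390001°; p = √(X²+Y²) = 5171338.3 m.
Bowring's method on WGS84 (a = 6378137 m, b = 6356752.314 m) gives φ = -35.96580012°, h = 3842.360 m.

lat -35.96580°, lon -58.11390°, h 3842.4 m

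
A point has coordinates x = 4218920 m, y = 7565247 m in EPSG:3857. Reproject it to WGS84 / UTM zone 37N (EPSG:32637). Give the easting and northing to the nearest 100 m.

Web Mercator inverse (R = 6378137 m) → φ = 56.03430076°, λ = 37.89920318°.
UTM 37N forward: E = 431408.110 m, N = 6210443.690 m.

E 431400 m, N 6210400 m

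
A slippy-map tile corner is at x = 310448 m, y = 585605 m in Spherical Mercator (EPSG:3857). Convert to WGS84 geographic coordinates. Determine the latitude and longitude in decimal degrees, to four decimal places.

lat 5.2532°, lon 2.7888°

R = 6378137 m. λ = x/R = 2.78880183°.
φ = 2·arctan(exp(y/R)) − 90° = 2·arctan(1.09616) − 90° = 5.25320374°.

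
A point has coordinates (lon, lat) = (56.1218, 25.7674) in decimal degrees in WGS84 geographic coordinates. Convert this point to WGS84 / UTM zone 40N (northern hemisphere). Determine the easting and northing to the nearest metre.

Zone 40 central meridian λ₀ = 6×40 − 183 = 57°; Δλ = -0.8782°.
Transverse Mercator on WGS84 with k₀ = 0.9996 gives E = 411937.278 m, N = 2850218.675 m.

E 411937 m, N 2850219 m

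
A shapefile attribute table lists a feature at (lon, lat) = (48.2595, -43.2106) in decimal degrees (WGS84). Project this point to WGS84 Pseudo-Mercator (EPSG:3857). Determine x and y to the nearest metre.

x 5372223 m, y -5344082 m

Web Mercator is spherical with R = a = 6378137 m.
x = R·λ = 6378137 × 0.842287170 = 5372222.966 m.
y = R·ln tan(π/4 + φ/2) = 6378137 × -0.837875143 = -5344082.450 m.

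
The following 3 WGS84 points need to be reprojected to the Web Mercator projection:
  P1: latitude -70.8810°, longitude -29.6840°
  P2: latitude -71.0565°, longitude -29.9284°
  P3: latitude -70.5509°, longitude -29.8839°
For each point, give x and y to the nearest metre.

Web Mercator: x = R·λ, y = R·ln tan(π/4+φ/2), R = 6378137 m.
P1 (-70.8810°, -29.6840°) → (-3304407.765, -11361705.426) m.
P2 (-71.0565°, -29.9284°) → (-3331614.248, -11421618.572) m.
P3 (-70.5509°, -29.8839°) → (-3326660.531, -11250434.382) m.

P1: x -3304408 m, y -11361705 m; P2: x -3331614 m, y -11421619 m; P3: x -3326661 m, y -11250434 m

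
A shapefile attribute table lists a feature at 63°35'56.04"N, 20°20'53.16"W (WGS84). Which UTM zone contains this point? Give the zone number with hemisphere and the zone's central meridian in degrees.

Zone 27N, central meridian -21°

UTM zone = ⌊(λ + 180)/6⌋ + 1; -20.3481° ∈ [-24°, -18°) → zone 27.
Hemisphere: N (φ ≥ 0).
Central meridian λ₀ = 6×27 − 183 = -21°.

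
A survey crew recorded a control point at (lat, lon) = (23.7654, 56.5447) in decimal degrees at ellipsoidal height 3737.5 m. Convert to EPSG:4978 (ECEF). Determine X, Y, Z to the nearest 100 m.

X 3221700 m, Y 4875600 m, Z 2556000 m

WGS84: a = 6378137 m, e² = 0.006694380; N(φ) = a/√(1−e²sin²φ) = 6381606.947 m.
X = (N+h)·cosφ·cosλ = 3221654.911 m; Y = (N+h)·cosφ·sinλ = 4875649.948 m; Z = (N(1−e²)+h)·sinφ = 2556030.946 m.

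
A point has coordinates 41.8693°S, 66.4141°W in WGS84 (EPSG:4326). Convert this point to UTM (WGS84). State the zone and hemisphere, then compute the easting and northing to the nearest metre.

Longitude -66.4141° lies in the 6° band [-72°, -66°), giving zone 19; latitude is south of the equator, so 19S.
Zone 19 central meridian λ₀ = 6×19 − 183 = -69°; Δλ = +2.5859°.
Transverse Mercator on WGS84 with k₀ = 0.9996 gives E = 714603.842 m, N = 5361501.667 m.

Zone 19S: E 714604 m, N 5361502 m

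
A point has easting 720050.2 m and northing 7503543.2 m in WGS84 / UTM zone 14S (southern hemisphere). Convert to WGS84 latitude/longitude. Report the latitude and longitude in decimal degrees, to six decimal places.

Zone 14S: λ₀ = -99°, k₀ = 0.9996, false easting 500000 m, false northing 10000000 m.
Meridian distance M = (N − FN)/k₀ = -2497455.8 m.
Inverse transverse Mercator on WGS84 gives φ = -22.56060014°, λ = -96.86000043°.

lat -22.560600°, lon -96.860000°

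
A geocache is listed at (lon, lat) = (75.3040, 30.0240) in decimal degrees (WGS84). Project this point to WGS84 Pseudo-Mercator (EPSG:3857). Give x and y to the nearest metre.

Web Mercator is spherical with R = a = 6378137 m.
x = R·λ = 6378137 × 1.314302740 = 8382802.935 m.
y = R·ln tan(π/4 + φ/2) = 6378137 × 0.549789883 = 3506635.193 m.

x 8382803 m, y 3506635 m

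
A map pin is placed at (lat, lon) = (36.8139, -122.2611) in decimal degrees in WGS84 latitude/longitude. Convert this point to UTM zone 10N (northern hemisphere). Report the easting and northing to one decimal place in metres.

Zone 10 central meridian λ₀ = 6×10 − 183 = -123°; Δλ = +0.7389°.
Transverse Mercator on WGS84 with k₀ = 0.9996 gives E = 565904.814 m, N = 4074482.670 m.

E 565904.8 m, N 4074482.7 m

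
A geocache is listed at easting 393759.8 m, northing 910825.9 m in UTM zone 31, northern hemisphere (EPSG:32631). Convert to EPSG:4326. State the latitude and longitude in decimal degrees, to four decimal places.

Zone 31N: λ₀ = 3°, k₀ = 0.9996, false easting 500000 m.
Meridian distance M = (N − FN)/k₀ = 911190.4 m.
Inverse transverse Mercator on WGS84 gives φ = 8.23880022°, λ = 2.03540007°.

lat 8.2388°, lon 2.0354°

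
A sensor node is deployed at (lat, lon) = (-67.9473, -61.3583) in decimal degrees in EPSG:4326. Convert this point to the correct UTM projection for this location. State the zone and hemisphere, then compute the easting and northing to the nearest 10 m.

Longitude -61.3583° lies in the 6° band [-66°, -60°), giving zone 20; latitude is south of the equator, so 20S.
Zone 20 central meridian λ₀ = 6×20 − 183 = -63°; Δλ = +1.6417°.
Transverse Mercator on WGS84 with k₀ = 0.9996 gives E = 568780.249 m, N = 2462097.894 m.

Zone 20S: E 568780 m, N 2462100 m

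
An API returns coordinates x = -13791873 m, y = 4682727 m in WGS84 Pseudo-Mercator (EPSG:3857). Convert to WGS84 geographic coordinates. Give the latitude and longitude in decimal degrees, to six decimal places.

R = 6378137 m. λ = x/R = -123.89450313°.
φ = 2·arctan(exp(y/R)) − 90° = 2·arctan(2.08378) − 90° = 38.72759733°.

lat 38.727597°, lon -123.894503°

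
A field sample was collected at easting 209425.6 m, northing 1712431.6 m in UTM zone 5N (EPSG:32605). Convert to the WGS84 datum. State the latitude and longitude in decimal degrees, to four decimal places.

lat 15.4726°, lon -155.7080°

Zone 5N: λ₀ = -153°, k₀ = 0.9996, false easting 500000 m.
Meridian distance M = (N − FN)/k₀ = 1713116.8 m.
Inverse transverse Mercator on WGS84 gives φ = 15.47259967°, λ = -155.70800023°.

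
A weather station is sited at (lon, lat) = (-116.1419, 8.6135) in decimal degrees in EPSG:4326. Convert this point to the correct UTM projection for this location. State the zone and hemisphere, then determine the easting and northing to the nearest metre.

Longitude -116.1419° lies in the 6° band [-120°, -114°), giving zone 11; latitude is north of the equator, so 11N.
Zone 11 central meridian λ₀ = 6×11 − 183 = -117°; Δλ = +0.8581°.
Transverse Mercator on WGS84 with k₀ = 0.9996 gives E = 594418.564 m, N = 952228.153 m.

Zone 11N: E 594419 m, N 952228 m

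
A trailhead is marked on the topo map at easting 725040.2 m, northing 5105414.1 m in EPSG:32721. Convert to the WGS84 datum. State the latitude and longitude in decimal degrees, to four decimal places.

Zone 21S: λ₀ = -57°, k₀ = 0.9996, false easting 500000 m, false northing 10000000 m.
Meridian distance M = (N − FN)/k₀ = -4896544.5 m.
Inverse transverse Mercator on WGS84 gives φ = -44.16980021°, λ = -54.18510034°.

lat -44.1698°, lon -54.1851°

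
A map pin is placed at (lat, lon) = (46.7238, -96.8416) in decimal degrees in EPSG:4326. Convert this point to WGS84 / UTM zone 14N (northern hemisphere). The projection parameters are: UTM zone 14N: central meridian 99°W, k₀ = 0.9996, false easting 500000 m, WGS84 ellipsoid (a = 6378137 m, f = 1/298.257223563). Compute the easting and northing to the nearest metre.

E 664935 m, N 5176734 m

Zone 14 central meridian λ₀ = 6×14 − 183 = -99°; Δλ = +2.1584°.
Transverse Mercator on WGS84 with k₀ = 0.9996 gives E = 664935.007 m, N = 5176734.091 m.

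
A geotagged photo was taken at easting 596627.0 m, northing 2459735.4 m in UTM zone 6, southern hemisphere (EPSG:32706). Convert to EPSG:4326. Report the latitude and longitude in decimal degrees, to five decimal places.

lat -67.96050°, lon -144.69210°

Zone 6S: λ₀ = -147°, k₀ = 0.9996, false easting 500000 m, false northing 10000000 m.
Meridian distance M = (N − FN)/k₀ = -7543281.9 m.
Inverse transverse Mercator on WGS84 gives φ = -67.96049998°, λ = -144.69209944°.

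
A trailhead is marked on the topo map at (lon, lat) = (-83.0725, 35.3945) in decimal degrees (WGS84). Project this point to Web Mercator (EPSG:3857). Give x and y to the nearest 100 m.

Web Mercator is spherical with R = a = 6378137 m.
x = R·λ = 6378137 × -1.449888643 = -9247588.399 m.
y = R·ln tan(π/4 + φ/2) = 6378137 × 0.661262402 = 4217622.195 m.

x -9247600 m, y 4217600 m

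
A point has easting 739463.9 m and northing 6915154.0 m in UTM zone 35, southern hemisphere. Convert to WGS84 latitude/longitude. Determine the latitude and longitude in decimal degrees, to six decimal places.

Zone 35S: λ₀ = 27°, k₀ = 0.9996, false easting 500000 m, false northing 10000000 m.
Meridian distance M = (N − FN)/k₀ = -3086080.4 m.
Inverse transverse Mercator on WGS84 gives φ = -27.86700031°, λ = 29.43209953°.

lat -27.867000°, lon 29.432100°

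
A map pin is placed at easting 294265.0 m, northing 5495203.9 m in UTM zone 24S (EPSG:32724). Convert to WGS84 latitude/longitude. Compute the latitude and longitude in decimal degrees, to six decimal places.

Zone 24S: λ₀ = -39°, k₀ = 0.9996, false easting 500000 m, false northing 10000000 m.
Meridian distance M = (N − FN)/k₀ = -4506598.7 m.
Inverse transverse Mercator on WGS84 gives φ = -40.66839988°, λ = -41.43399947°.

lat -40.668400°, lon -41.433999°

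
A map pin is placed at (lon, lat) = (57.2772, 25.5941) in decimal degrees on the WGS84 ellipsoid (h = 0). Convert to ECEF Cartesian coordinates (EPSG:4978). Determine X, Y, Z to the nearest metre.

WGS84: a = 6378137 m, e² = 0.006694380; N(φ) = a/√(1−e²sin²φ) = 6382124.811 m.
X = (N+h)·cosφ·cosλ = 3111491.974 m; Y = (N+h)·cosφ·sinλ = 4842407.117 m; Z = (N(1−e²)+h)·sinφ = 2738575.860 m.

X 3111492 m, Y 4842407 m, Z 2738576 m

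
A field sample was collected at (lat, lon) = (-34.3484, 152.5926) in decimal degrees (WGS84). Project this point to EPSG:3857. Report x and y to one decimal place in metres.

x 16986530.5 m, y -4075680.1 m

Web Mercator is spherical with R = a = 6378137 m.
x = R·λ = 6378137 × 2.663243284 = 16986530.531 m.
y = R·ln tan(π/4 + φ/2) = 6378137 × -0.639007930 = -4075680.124 m.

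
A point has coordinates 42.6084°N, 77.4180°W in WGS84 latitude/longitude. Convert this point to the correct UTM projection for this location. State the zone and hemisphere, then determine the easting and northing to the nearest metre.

Longitude -77.4180° lies in the 6° band [-78°, -72°), giving zone 18; latitude is north of the equator, so 18N.
Zone 18 central meridian λ₀ = 6×18 − 183 = -75°; Δλ = -2.4180°.
Transverse Mercator on WGS84 with k₀ = 0.9996 gives E = 301660.818 m, N = 4720163.944 m.

Zone 18N: E 301661 m, N 4720164 m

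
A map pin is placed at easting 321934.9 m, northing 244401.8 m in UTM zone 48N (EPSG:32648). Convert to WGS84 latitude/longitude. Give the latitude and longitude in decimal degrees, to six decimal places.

lat 2.210300°, lon 103.398800°

Zone 48N: λ₀ = 105°, k₀ = 0.9996, false easting 500000 m.
Meridian distance M = (N − FN)/k₀ = 244499.6 m.
Inverse transverse Mercator on WGS84 gives φ = 2.21030039°, λ = 103.39879966°.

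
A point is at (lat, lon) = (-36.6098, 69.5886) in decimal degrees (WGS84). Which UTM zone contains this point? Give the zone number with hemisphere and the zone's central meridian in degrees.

UTM zone = ⌊(λ + 180)/6⌋ + 1; 69.5886° ∈ [66°, 72°) → zone 42.
Hemisphere: S (φ < 0).
Central meridian λ₀ = 6×42 − 183 = 69°.

Zone 42S, central meridian 69°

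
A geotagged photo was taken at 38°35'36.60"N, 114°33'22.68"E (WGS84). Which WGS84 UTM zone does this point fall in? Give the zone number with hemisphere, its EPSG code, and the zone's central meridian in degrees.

Zone 50N (EPSG:32650), central meridian 117°

UTM zone = ⌊(λ + 180)/6⌋ + 1; 114.5563° ∈ [114°, 120°) → zone 50.
Hemisphere: N (φ ≥ 0).
Central meridian λ₀ = 6×50 − 183 = 117°.
EPSG code: 32650.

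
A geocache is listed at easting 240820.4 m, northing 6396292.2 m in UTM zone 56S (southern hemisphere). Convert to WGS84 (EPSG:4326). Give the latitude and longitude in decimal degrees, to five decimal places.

lat -32.54050°, lon 150.24020°

Zone 56S: λ₀ = 153°, k₀ = 0.9996, false easting 500000 m, false northing 10000000 m.
Meridian distance M = (N − FN)/k₀ = -3605149.9 m.
Inverse transverse Mercator on WGS84 gives φ = -32.54050044°, λ = 150.24020013°.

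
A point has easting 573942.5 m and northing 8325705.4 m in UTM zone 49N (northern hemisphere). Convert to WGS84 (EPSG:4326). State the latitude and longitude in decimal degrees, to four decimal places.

lat 75.0045°, lon 113.5609°

Zone 49N: λ₀ = 111°, k₀ = 0.9996, false easting 500000 m.
Meridian distance M = (N − FN)/k₀ = 8329037.0 m.
Inverse transverse Mercator on WGS84 gives φ = 75.00450006°, λ = 113.56089881°.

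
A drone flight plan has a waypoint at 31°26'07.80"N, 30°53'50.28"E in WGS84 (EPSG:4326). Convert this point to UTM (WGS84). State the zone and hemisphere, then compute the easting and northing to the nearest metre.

Zone 36N: E 300161 m, N 3479781 m

Longitude 30.8973° lies in the 6° band [30°, 36°), giving zone 36; latitude is north of the equator, so 36N.
Zone 36 central meridian λ₀ = 6×36 − 183 = 33°; Δλ = -2.1027°.
Transverse Mercator on WGS84 with k₀ = 0.9996 gives E = 300160.960 m, N = 3479780.894 m.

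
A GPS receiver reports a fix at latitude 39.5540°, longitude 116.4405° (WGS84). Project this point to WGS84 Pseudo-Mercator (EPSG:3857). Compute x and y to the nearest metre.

Web Mercator is spherical with R = a = 6378137 m.
x = R·λ = 6378137 × 2.032270108 = 12962097.168 m.
y = R·ln tan(π/4 + φ/2) = 6378137 × 0.752781082 = 4801340.873 m.

x 12962097 m, y 4801341 m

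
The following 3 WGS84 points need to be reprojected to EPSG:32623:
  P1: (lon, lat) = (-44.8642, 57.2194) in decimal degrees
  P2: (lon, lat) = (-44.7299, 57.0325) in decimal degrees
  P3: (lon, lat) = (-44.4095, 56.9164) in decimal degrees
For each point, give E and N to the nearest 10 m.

P1: E 508200 m, N 6341820 m; P2: E 516390 m, N 6321040 m; P3: E 535950 m, N 6308240 m

UTM zone 23N: λ₀ = -45°, k₀ = 0.9996.
P1 (57.2194°, -44.8642°) → (508200.951, 6341817.106) m.
P2 (57.0325°, -44.7299°) → (516393.671, 6321036.098) m.
P3 (56.9164°, -44.4095°) → (535951.761, 6308235.251) m.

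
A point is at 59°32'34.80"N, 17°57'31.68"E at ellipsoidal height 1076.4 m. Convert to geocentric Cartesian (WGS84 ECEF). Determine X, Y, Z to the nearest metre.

WGS84: a = 6378137 m, e² = 0.006694380; N(φ) = a/√(1−e²sin²φ) = 6394059.915 m.
X = (N+h)·cosφ·cosλ = 3083703.044 m; Y = (N+h)·cosφ·sinλ = 999504.914 m; Z = (N(1−e²)+h)·sinφ = 5475772.612 m.

X 3083703 m, Y 999505 m, Z 5475773 m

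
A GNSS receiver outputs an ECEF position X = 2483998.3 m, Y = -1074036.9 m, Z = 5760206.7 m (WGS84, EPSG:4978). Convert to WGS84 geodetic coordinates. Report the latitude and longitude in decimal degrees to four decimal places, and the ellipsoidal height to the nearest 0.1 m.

λ = atan2(Y, X) = -23.38280118°; p = √(X²+Y²) = 2706252.5 m.
Bowring's method on WGS84 (a = 6378137 m, b = 6356752.314 m) gives φ = 64.98270020°, h = 3655.198 m.

lat 64.9827°, lon -23.3828°, h 3655.2 m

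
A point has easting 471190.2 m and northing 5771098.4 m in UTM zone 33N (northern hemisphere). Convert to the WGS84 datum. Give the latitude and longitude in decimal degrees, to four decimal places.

Zone 33N: λ₀ = 15°, k₀ = 0.9996, false easting 500000 m.
Meridian distance M = (N − FN)/k₀ = 5773407.8 m.
Inverse transverse Mercator on WGS84 gives φ = 52.08970010°, λ = 14.57949937°.

lat 52.0897°, lon 14.5795°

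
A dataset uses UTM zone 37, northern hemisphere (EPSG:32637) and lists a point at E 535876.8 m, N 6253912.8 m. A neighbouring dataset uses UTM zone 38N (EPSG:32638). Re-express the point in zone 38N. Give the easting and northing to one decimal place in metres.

E 166013.9 m, N 6266934.8 m

UTM 37N → geographic: φ = 56.42840040°, λ = 39.58170030°.
UTM 38N (λ₀ = 45°) forward: E = 166013.901 m, N = 6266934.790 m.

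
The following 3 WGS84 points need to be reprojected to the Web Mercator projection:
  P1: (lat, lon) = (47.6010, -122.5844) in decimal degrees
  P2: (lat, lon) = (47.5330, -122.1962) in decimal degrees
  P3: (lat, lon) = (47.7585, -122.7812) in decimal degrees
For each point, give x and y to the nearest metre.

Web Mercator: x = R·λ, y = R·ln tan(π/4+φ/2), R = 6378137 m.
P1 (47.6010°, -122.5844°) → (-13646032.987, 6040730.299) m.
P2 (47.5330°, -122.1962°) → (-13602818.761, 6029511.361) m.
P3 (47.7585°, -122.7812°) → (-13667940.663, 6066771.467) m.

P1: x -13646033 m, y 6040730 m; P2: x -13602819 m, y 6029511 m; P3: x -13667941 m, y 6066771 m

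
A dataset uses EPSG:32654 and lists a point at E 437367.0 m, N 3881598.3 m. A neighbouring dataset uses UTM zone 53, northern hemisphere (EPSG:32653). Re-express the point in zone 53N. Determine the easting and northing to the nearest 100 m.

E 984600 m, N 3894300 m

UTM 54N → geographic: φ = 35.07520003°, λ = 140.31299992°.
UTM 53N (λ₀ = 135°) forward: E = 984613.372 m, N = 3894316.198 m.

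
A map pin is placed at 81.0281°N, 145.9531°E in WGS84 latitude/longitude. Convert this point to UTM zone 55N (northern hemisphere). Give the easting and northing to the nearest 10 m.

Zone 55 central meridian λ₀ = 6×55 − 183 = 147°; Δλ = -1.0469°.
Transverse Mercator on WGS84 with k₀ = 0.9996 gives E = 481774.135 m, N = 8996505.401 m.

E 481770 m, N 8996510 m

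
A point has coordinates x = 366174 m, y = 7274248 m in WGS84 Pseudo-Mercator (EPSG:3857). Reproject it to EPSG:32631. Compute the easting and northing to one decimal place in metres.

E 518720.7 m, N 6044311.2 m

Web Mercator inverse (R = 6378137 m) → φ = 54.54600060°, λ = 3.28939701°.
UTM 31N forward: E = 518720.714 m, N = 6044311.234 m.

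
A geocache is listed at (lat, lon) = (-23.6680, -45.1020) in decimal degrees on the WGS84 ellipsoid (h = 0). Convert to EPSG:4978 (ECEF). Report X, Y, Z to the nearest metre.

WGS84: a = 6378137 m, e² = 0.006694380; N(φ) = a/√(1−e²sin²φ) = 6381580.175 m.
X = (N+h)·cosφ·cosλ = 4125537.831 m; Y = (N+h)·cosφ·sinλ = -4140252.903 m; Z = (N(1−e²)+h)·sinφ = -2544648.358 m.

X 4125538 m, Y -4140253 m, Z -2544648 m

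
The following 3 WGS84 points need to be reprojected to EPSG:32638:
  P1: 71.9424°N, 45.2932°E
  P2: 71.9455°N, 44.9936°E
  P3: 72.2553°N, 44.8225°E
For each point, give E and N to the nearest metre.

UTM zone 38N: λ₀ = 45°, k₀ = 0.9996.
P1 (71.9424°, 45.2932°) → (510143.823, 7982532.402) m.
P2 (71.9455°, 44.9936°) → (499778.616, 7982853.514) m.
P3 (72.2553°, 44.8225°) → (493961.919, 8017418.359) m.

P1: E 510144 m, N 7982532 m; P2: E 499779 m, N 7982854 m; P3: E 493962 m, N 8017418 m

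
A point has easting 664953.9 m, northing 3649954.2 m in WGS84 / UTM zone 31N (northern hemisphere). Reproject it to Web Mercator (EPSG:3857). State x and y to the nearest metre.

Unproject from UTM 31N (λ₀ = 3°) → φ = 32.97550039°, λ = 4.76519993°.
Web Mercator (R = 6378137 m): x = 530459.629 m, y = 3892052.501 m.

x 530460 m, y 3892053 m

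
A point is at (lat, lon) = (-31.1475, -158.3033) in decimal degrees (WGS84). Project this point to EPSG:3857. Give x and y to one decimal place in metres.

x -17622242.7 m, y -3651919.7 m

Web Mercator is spherical with R = a = 6378137 m.
x = R·λ = 6378137 × -2.762913802 = -17622242.747 m.
y = R·ln tan(π/4 + φ/2) = 6378137 × -0.572568397 = -3651919.678 m.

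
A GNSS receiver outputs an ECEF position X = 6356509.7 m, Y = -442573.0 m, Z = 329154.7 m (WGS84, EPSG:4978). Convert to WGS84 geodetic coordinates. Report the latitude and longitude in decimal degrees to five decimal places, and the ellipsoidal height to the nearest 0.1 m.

lat 2.97700°, lon -3.98280°, h 2314.3 m

λ = atan2(Y, X) = -3.98280031°; p = √(X²+Y²) = 6371898.2 m.
Bowring's method on WGS84 (a = 6378137 m, b = 6356752.314 m) gives φ = 2.97700008°, h = 2314.328 m.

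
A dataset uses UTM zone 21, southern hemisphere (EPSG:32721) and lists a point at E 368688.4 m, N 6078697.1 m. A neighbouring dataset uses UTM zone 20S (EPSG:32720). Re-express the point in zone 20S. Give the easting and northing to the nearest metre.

E 913491 m, N 6070122 m

UTM 21S → geographic: φ = -35.42650002°, λ = -58.44650020°.
UTM 20S (λ₀ = -63°) forward: E = 913490.640 m, N = 6070122.007 m.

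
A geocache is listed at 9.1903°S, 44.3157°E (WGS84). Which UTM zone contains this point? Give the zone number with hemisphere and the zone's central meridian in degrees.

Zone 38S, central meridian 45°

UTM zone = ⌊(λ + 180)/6⌋ + 1; 44.3157° ∈ [42°, 48°) → zone 38.
Hemisphere: S (φ < 0).
Central meridian λ₀ = 6×38 − 183 = 45°.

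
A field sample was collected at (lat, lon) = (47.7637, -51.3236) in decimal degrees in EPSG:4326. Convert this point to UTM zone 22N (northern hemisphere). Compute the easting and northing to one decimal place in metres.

E 475750.9 m, N 5290087.7 m

Zone 22 central meridian λ₀ = 6×22 − 183 = -51°; Δλ = -0.3236°.
Transverse Mercator on WGS84 with k₀ = 0.9996 gives E = 475750.880 m, N = 5290087.704 m.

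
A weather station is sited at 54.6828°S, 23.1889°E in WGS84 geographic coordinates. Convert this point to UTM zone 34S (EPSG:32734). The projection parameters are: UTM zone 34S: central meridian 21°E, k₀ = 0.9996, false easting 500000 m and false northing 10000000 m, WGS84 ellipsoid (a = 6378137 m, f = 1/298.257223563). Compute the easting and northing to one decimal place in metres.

E 641111.8 m, N 3938305.5 m

Zone 34 central meridian λ₀ = 6×34 − 183 = 21°; Δλ = +2.1889°.
Transverse Mercator on WGS84 with k₀ = 0.9996 gives E = 641111.802 m, N = 3938305.485 m.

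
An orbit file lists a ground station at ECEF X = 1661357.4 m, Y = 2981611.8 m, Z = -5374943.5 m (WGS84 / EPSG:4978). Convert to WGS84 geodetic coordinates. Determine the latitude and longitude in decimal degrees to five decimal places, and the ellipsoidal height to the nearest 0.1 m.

λ = atan2(Y, X) = 60.87339961°; p = √(X²+Y²) = 3413226.8 m.
Bowring's method on WGS84 (a = 6378137 m, b = 6356752.314 m) gives φ = -57.75720011°, h = 4237.883 m.

lat -57.75720°, lon 60.87340°, h 4237.9 m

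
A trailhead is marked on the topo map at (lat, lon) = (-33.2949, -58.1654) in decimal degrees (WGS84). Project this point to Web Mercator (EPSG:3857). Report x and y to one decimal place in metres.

Web Mercator is spherical with R = a = 6378137 m.
x = R·λ = 6378137 × -1.015177741 = -6474942.710 m.
y = R·ln tan(π/4 + φ/2) = 6378137 × -0.616874919 = -3934512.743 m.

x -6474942.7 m, y -3934512.7 m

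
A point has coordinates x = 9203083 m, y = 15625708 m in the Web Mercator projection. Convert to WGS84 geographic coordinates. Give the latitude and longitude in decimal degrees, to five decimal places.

lat 80.13480°, lon 82.67270°

R = 6378137 m. λ = x/R = 82.67270120°.
φ = 2·arctan(exp(y/R)) − 90° = 2·arctan(11.58702) − 90° = 80.13479967°.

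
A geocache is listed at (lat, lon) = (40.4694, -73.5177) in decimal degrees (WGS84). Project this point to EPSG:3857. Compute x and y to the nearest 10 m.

x -8183950 m, y 4934390 m

Web Mercator is spherical with R = a = 6378137 m.
x = R·λ = 6378137 × -1.283125923 = -8183952.928 m.
y = R·ln tan(π/4 + φ/2) = 6378137 × 0.773641349 = 4934390.516 m.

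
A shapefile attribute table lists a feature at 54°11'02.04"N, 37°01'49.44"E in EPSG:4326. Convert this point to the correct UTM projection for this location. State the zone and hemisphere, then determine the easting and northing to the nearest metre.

Longitude 37.0304° lies in the 6° band [36°, 42°), giving zone 37; latitude is north of the equator, so 37N.
Zone 37 central meridian λ₀ = 6×37 − 183 = 39°; Δλ = -1.9696°.
Transverse Mercator on WGS84 with k₀ = 0.9996 gives E = 371471.283 m, N = 6005774.477 m.

Zone 37N: E 371471 m, N 6005774 m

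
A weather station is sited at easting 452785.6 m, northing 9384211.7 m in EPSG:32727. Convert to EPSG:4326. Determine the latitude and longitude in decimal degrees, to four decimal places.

Zone 27S: λ₀ = -21°, k₀ = 0.9996, false easting 500000 m, false northing 10000000 m.
Meridian distance M = (N − FN)/k₀ = -616034.7 m.
Inverse transverse Mercator on WGS84 gives φ = -5.57089969°, λ = -21.42630013°.

lat -5.5709°, lon -21.4263°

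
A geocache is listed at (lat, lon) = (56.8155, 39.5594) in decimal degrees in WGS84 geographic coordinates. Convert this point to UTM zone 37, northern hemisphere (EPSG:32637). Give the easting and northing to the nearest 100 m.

E 534200 m, N 6297000 m

Zone 37 central meridian λ₀ = 6×37 − 183 = 39°; Δλ = +0.5594°.
Transverse Mercator on WGS84 with k₀ = 0.9996 gives E = 534150.134 m, N = 6296988.071 m.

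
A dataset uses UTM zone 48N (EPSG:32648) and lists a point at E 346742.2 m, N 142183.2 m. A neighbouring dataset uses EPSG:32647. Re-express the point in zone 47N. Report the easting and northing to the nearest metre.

UTM 48N → geographic: φ = 1.28599971°, λ = 103.62249965°.
UTM 47N (λ₀ = 99°) forward: E = 1014801.762 m, N = 142608.683 m.

E 1014802 m, N 142609 m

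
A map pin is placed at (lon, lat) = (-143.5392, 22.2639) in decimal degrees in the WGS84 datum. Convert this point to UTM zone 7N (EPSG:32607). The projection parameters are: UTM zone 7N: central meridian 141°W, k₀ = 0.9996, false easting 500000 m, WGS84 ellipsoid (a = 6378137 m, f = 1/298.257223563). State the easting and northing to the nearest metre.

E 238328 m, N 2464235 m

Zone 7 central meridian λ₀ = 6×7 − 183 = -141°; Δλ = -2.5392°.
Transverse Mercator on WGS84 with k₀ = 0.9996 gives E = 238327.849 m, N = 2464235.273 m.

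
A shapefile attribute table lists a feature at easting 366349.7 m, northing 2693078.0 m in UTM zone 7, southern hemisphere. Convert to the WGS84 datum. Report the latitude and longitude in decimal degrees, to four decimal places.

lat -65.8555°, lon -143.9290°

Zone 7S: λ₀ = -141°, k₀ = 0.9996, false easting 500000 m, false northing 10000000 m.
Meridian distance M = (N − FN)/k₀ = -7309845.9 m.
Inverse transverse Mercator on WGS84 gives φ = -65.85549984°, λ = -143.92900074°.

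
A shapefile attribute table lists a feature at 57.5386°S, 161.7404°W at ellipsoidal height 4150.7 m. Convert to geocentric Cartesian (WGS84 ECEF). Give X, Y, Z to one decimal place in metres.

X -3260859.0 m, Y -1075875.9 m, Z -5361833.3 m

WGS84: a = 6378137 m, e² = 0.006694380; N(φ) = a/√(1−e²sin²φ) = 6393390.196 m.
X = (N+h)·cosφ·cosλ = -3260859.049 m; Y = (N+h)·cosφ·sinλ = -1075875.860 m; Z = (N(1−e²)+h)·sinφ = -5361833.349 m.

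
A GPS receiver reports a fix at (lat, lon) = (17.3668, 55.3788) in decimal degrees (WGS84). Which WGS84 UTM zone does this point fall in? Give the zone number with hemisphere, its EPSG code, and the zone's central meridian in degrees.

UTM zone = ⌊(λ + 180)/6⌋ + 1; 55.3788° ∈ [54°, 60°) → zone 40.
Hemisphere: N (φ ≥ 0).
Central meridian λ₀ = 6×40 − 183 = 57°.
EPSG code: 32640.

Zone 40N (EPSG:32640), central meridian 57°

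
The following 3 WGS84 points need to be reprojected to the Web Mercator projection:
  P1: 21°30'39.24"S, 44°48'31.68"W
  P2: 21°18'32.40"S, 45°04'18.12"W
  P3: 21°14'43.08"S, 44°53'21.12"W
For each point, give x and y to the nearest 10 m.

Web Mercator: x = R·λ, y = R·ln tan(π/4+φ/2), R = 6378137 m.
P1 (-21.5109°, -44.8088°) → (-4988092.799, -2452903.263) m.
P2 (-21.3090°, -45.0717°) → (-5017358.693, -2428761.906) m.
P3 (-21.2453°, -44.8892°) → (-4997042.886, -2421152.143) m.

P1: x -4988090 m, y -2452900 m; P2: x -5017360 m, y -2428760 m; P3: x -4997040 m, y -2421150 m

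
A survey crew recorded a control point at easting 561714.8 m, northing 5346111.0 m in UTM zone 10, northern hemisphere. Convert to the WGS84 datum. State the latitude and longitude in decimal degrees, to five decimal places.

lat 48.26520°, lon -122.16840°

Zone 10N: λ₀ = -123°, k₀ = 0.9996, false easting 500000 m.
Meridian distance M = (N − FN)/k₀ = 5348250.3 m.
Inverse transverse Mercator on WGS84 gives φ = 48.26519988°, λ = -122.16839970°.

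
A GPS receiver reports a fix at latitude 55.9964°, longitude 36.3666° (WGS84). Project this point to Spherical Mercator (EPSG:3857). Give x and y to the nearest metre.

x 4048311 m, y 7557699 m

Web Mercator is spherical with R = a = 6378137 m.
x = R·λ = 6378137 × 0.634716908 = 4048311.394 m.
y = R·ln tan(π/4 + φ/2) = 6378137 × 1.184938334 = 7557699.031 m.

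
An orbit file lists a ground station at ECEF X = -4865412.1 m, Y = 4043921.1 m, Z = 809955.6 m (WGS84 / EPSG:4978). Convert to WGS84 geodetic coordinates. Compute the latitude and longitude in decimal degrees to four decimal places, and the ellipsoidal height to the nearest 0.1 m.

λ = atan2(Y, X) = 140.26809961°; p = √(X²+Y²) = 6326573.5 m.
Bowring's method on WGS84 (a = 6378137 m, b = 6356752.314 m) gives φ = 7.34420039°, h = 419.408 m.

lat 7.3442°, lon 140.2681°, h 419.4 m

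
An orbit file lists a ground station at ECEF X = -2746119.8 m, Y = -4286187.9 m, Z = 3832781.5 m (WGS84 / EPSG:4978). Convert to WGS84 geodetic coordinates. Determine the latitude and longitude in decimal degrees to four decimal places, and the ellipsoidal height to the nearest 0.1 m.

λ = atan2(Y, X) = -122.64730026°; p = √(X²+Y²) = 5090440.1 m.
Bowring's method on WGS84 (a = 6378137 m, b = 6356752.314 m) gives φ = 37.16250017°, h = 1657.156 m.

lat 37.1625°, lon -122.6473°, h 1657.2 m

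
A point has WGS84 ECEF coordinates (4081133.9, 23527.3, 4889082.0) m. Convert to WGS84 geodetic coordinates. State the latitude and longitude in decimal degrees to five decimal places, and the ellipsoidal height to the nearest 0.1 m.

λ = atan2(Y, X) = 0.33030038°; p = √(X²+Y²) = 4081201.7 m.
Bowring's method on WGS84 (a = 6378137 m, b = 6356752.314 m) gives φ = 50.33540033°, h = 3112.583 m.

lat 50.33540°, lon 0.33030°, h 3112.6 m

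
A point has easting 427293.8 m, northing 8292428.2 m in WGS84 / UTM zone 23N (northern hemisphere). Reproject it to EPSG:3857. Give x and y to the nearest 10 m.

Unproject from UTM 23N (λ₀ = -45°) → φ = 74.70700004°, λ = -47.47019943°.
Web Mercator (R = 6378137 m): x = -5284358.428 m, y = 12807409.155 m.

x -5284360 m, y 12807410 m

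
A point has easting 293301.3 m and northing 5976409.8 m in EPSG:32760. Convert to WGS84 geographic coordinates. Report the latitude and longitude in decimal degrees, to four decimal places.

lat -36.3352°, lon 174.6970°

Zone 60S: λ₀ = 177°, k₀ = 0.9996, false easting 500000 m, false northing 10000000 m.
Meridian distance M = (N − FN)/k₀ = -4025200.3 m.
Inverse transverse Mercator on WGS84 gives φ = -36.33520006°, λ = 174.69700004°.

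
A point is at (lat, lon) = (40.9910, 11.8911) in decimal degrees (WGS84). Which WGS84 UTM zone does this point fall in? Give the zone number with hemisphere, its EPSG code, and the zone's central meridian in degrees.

UTM zone = ⌊(λ + 180)/6⌋ + 1; 11.8911° ∈ [6°, 12°) → zone 32.
Hemisphere: N (φ ≥ 0).
Central meridian λ₀ = 6×32 − 183 = 9°.
EPSG code: 32632.

Zone 32N (EPSG:32632), central meridian 9°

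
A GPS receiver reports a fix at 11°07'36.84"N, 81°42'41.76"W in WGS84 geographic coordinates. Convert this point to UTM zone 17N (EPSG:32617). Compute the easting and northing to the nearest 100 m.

E 422300 m, N 1230100 m

Zone 17 central meridian λ₀ = 6×17 − 183 = -81°; Δλ = -0.7116°.
Transverse Mercator on WGS84 with k₀ = 0.9996 gives E = 422293.662 m, N = 1230104.011 m.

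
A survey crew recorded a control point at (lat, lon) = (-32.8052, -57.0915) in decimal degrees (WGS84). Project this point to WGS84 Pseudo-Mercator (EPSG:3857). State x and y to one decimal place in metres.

Web Mercator is spherical with R = a = 6378137 m.
x = R·λ = 6378137 × -0.996434650 = -6355396.709 m.
y = R·ln tan(π/4 + φ/2) = 6378137 × -0.606678090 = -3869475.974 m.

x -6355396.7 m, y -3869476.0 m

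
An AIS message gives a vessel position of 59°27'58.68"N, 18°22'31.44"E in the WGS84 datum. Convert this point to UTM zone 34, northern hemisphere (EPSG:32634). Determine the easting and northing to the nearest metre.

Zone 34 central meridian λ₀ = 6×34 − 183 = 21°; Δλ = -2.6246°.
Transverse Mercator on WGS84 with k₀ = 0.9996 gives E = 351279.612 m, N = 6594911.382 m.

E 351280 m, N 6594911 m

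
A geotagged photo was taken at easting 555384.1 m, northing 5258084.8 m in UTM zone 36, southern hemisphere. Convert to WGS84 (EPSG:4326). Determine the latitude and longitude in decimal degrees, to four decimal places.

lat -42.8278°, lon 33.6776°

Zone 36S: λ₀ = 33°, k₀ = 0.9996, false easting 500000 m, false northing 10000000 m.
Meridian distance M = (N − FN)/k₀ = -4743812.7 m.
Inverse transverse Mercator on WGS84 gives φ = -42.82779997°, λ = 33.67759949°.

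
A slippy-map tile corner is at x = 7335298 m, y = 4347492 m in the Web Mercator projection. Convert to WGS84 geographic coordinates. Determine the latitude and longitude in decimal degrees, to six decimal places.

lat 36.339897°, lon 65.894103°

R = 6378137 m. λ = x/R = 65.89410307°.
φ = 2·arctan(exp(y/R)) − 90° = 2·arctan(1.97709) − 90° = 36.33989677°.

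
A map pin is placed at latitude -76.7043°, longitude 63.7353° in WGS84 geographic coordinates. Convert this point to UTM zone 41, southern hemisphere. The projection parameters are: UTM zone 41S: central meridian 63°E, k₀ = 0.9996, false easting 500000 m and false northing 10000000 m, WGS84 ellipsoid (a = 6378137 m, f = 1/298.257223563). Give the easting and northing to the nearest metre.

Zone 41 central meridian λ₀ = 6×41 − 183 = 63°; Δλ = +0.7353°.
Transverse Mercator on WGS84 with k₀ = 0.9996 gives E = 518876.278 m, N = 1486106.395 m.

E 518876 m, N 1486106 m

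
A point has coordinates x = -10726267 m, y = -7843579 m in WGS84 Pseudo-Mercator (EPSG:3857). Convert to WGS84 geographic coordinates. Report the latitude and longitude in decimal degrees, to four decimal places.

R = 6378137 m. λ = x/R = -96.35569588°.
φ = 2·arctan(exp(y/R)) − 90° = 2·arctan(0.29236) − 90° = -57.40610013°.

lat -57.4061°, lon -96.3557°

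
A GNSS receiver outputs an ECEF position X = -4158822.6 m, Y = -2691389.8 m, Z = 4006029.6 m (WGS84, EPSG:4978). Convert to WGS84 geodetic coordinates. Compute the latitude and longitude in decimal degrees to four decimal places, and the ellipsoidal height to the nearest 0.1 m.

lat 39.1504°, lon -147.0910°, h 1188.6 m

λ = atan2(Y, X) = -147.09099963°; p = √(X²+Y²) = 4953724.3 m.
Bowring's method on WGS84 (a = 6378137 m, b = 6356752.314 m) gives φ = 39.15040013°, h = 1188.563 m.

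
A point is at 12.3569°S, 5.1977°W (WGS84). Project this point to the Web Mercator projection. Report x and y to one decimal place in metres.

Web Mercator is spherical with R = a = 6378137 m.
x = R·λ = 6378137 × -0.090716979 = -578605.317 m.
y = R·ln tan(π/4 + φ/2) = 6378137 × -0.217360195 = -1386353.101 m.

x -578605.3 m, y -1386353.1 m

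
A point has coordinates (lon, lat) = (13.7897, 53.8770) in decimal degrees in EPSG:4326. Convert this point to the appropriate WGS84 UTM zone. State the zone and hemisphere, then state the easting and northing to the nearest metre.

Longitude 13.7897° lies in the 6° band [12°, 18°), giving zone 33; latitude is north of the equator, so 33N.
Zone 33 central meridian λ₀ = 6×33 − 183 = 15°; Δλ = -1.2103°.
Transverse Mercator on WGS84 with k₀ = 0.9996 gives E = 420433.503 m, N = 5970515.619 m.

Zone 33N: E 420434 m, N 5970516 m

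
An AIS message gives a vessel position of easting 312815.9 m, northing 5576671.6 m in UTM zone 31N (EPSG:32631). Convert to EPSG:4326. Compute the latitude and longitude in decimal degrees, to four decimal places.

lat 50.3124°, lon 0.3709°

Zone 31N: λ₀ = 3°, k₀ = 0.9996, false easting 500000 m.
Meridian distance M = (N − FN)/k₀ = 5578903.2 m.
Inverse transverse Mercator on WGS84 gives φ = 50.31239979°, λ = 0.37089984°.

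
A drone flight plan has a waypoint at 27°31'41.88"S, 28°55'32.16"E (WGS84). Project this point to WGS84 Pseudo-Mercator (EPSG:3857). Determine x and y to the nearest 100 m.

Web Mercator is spherical with R = a = 6378137 m.
x = R·λ = 6378137 × 0.504846958 = 3219983.063 m.
y = R·ln tan(π/4 + φ/2) = 6378137 × -0.500088400 = -3189632.328 m.

x 3220000 m, y -3189600 m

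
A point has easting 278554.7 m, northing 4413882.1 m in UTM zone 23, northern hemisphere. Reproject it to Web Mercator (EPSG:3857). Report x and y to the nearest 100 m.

x -5297500 m, y 4843600 m

Unproject from UTM 23N (λ₀ = -45°) → φ = 39.84610040°, λ = -47.58829950°.
Web Mercator (R = 6378137 m): x = -5297505.268 m, y = 4843603.148 m.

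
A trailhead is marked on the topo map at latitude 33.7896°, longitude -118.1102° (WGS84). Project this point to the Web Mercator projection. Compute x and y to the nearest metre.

Web Mercator is spherical with R = a = 6378137 m.
x = R·λ = 6378137 × -2.061411870 = -13147967.321 m.
y = R·ln tan(π/4 + φ/2) = 6378137 × 0.627234146 = 4000585.314 m.

x -13147967 m, y 4000585 m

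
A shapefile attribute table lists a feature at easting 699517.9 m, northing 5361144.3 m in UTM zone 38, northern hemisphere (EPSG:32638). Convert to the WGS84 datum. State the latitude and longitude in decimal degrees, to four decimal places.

lat 48.3719°, lon 47.6942°

Zone 38N: λ₀ = 45°, k₀ = 0.9996, false easting 500000 m.
Meridian distance M = (N − FN)/k₀ = 5363289.6 m.
Inverse transverse Mercator on WGS84 gives φ = 48.37190025°, λ = 47.69419945°.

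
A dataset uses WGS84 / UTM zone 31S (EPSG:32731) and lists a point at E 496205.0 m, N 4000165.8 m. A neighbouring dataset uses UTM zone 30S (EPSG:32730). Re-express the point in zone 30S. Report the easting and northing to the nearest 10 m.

UTM 31S → geographic: φ = -54.14659993°, λ = 2.94190053°.
UTM 30S (λ₀ = -3°) forward: E = 887900.151 m, N = 3983840.061 m.

E 887900 m, N 3983840 m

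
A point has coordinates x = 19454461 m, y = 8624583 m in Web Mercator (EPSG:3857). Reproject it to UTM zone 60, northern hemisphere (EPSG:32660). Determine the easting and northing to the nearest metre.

Web Mercator inverse (R = 6378137 m) → φ = 60.99459832°, λ = 174.76239661°.
UTM 60N forward: E = 378973.095 m, N = 6764252.924 m.

E 378973 m, N 6764253 m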